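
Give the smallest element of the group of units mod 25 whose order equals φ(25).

φ(25) = φ(5^2) = 5·(5−1) = 20 = 2^2 · 5.
g is a primitive root iff g^(20/q) ≢ 1 (mod 25) for each prime q ∈ {2, 5}.
g = 2: 2^10 ≡ 24; 2^4 ≡ 16 — none is 1, so 2 is a primitive root.
So 2 is the smallest generator of (Z/25Z)^×.

2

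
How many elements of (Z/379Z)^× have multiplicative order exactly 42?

12

φ(379) = 379 − 1 = 378 = 2 · 3^3 · 7.
In a cyclic group of order 378, there are φ(d) elements of order d for each divisor d of 378, and zero for non-divisors.
42 = 2 · 3 · 7 divides 378, and φ(42) = 12.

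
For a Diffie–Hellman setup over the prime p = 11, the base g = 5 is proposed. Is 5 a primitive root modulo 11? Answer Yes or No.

φ(11) = 11 − 1 = 10 = 2 · 5.
Test 5^(10/q) mod 11 for each prime factor q of 10:
5^5 ≡ 1 (mod 11)  [q = 2: ≡ 1 ✗]
5^2 ≡ 3 (mod 11)  [q = 5: ≢ 1 ✓]
The check at q = 2 fails, so 5 generates a proper subgroup.

No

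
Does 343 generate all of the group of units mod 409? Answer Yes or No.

No

φ(409) = 409 − 1 = 408 = 2^3 · 3 · 17.
Test 343^(408/q) mod 409 for each prime factor q of 408:
343^204 ≡ 408 (mod 409)  [q = 2: ≢ 1 ✓]
343^136 ≡ 1 (mod 409)  [q = 3: ≡ 1 ✗]
343^24 ≡ 1 (mod 409)  [q = 17: ≡ 1 ✗]
343^136 ≡ 1 shows ord(343) | 136, strictly less than φ(409); not a primitive root.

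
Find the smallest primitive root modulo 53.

φ(53) = 53 − 1 = 52 = 2^2 · 13.
g is a primitive root iff g^(52/q) ≢ 1 (mod 53) for each prime q ∈ {2, 13}.
g = 2: 2^26 ≡ 52; 2^4 ≡ 16 — none is 1, so 2 is a primitive root.
The smallest primitive root modulo 53 is 2.

2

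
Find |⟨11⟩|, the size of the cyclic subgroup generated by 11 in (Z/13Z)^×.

ord(11) | φ(13) = 13 − 1 = 12 = 2^2 · 3.
Divisors of 12: 1, 2, 3, 4, 6, 12.
Test each divisor d:
11^1 ≡ 11 (mod 13)
11^2 ≡ 4 (mod 13)
11^3 ≡ 5 (mod 13)
11^4 ≡ 3 (mod 13)
11^6 ≡ 12 (mod 13)
11^12 ≡ 1 (mod 13) ✓
So ord_13(11) = 12.

12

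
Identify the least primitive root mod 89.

3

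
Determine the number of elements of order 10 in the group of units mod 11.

4

φ(11) = 11 − 1 = 10 = 2 · 5.
In a cyclic group of order 10, there are φ(d) elements of order d for each divisor d of 10, and zero for non-divisors.
10 = 2 · 5 divides 10, and φ(10) = 4.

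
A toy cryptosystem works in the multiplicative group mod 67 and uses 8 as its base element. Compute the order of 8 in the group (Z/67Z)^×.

22

Since 8 ∈ (Z/67Z)^×, its order divides φ(67) = 67 − 1 = 66 = 2 · 3 · 11.
Divisors of 66: 1, 2, 3, 6, 11, 22, 33, 66.
Check 8^d mod 67 for each divisor in increasing order:
8^1 ≡ 8 (mod 67)
8^2 ≡ 64 (mod 67)
8^3 ≡ 43 (mod 67)
8^6 ≡ 40 (mod 67)
8^11 ≡ 66 (mod 67)
8^22 ≡ 1 (mod 67) ✓
So ord_67(8) = 22.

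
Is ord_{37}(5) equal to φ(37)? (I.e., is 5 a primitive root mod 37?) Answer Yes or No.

Yes

φ(37) = 37 − 1 = 36 = 2^2 · 3^2.
Test 5^(36/q) mod 37 for each prime factor q of 36:
5^18 ≡ 36 (mod 37)  [q = 2: ≢ 1 ✓]
5^12 ≡ 10 (mod 37)  [q = 3: ≢ 1 ✓]
None equal 1, so ord_37(5) = 36: 5 is a primitive root.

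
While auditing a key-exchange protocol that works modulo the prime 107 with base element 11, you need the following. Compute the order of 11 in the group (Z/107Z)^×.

53

By Lagrange's theorem, ord_107(11) divides φ(107) = 107 − 1 = 106 = 2 · 53.
Divisors of 106: 1, 2, 53, 106.
Compute 11^d (mod 107) for the divisors d until we hit 1:
11^1 ≡ 11 (mod 107)
11^2 ≡ 14 (mod 107)
11^53 ≡ 1 (mod 107) ✓
The smallest such exponent is 53, so the order of 11 is 53.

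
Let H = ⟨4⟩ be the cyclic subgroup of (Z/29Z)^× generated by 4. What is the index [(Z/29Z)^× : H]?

2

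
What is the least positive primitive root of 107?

φ(107) = 107 − 1 = 106 = 2 · 53.
g is a primitive root iff g^(106/q) ≢ 1 (mod 107) for each prime q ∈ {2, 53}.
g = 2: 2^53 ≡ 106; 2^2 ≡ 4 — none is 1, so 2 is a primitive root.
The smallest primitive root modulo 107 is 2.

2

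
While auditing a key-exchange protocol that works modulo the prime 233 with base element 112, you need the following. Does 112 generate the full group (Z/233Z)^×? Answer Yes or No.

φ(233) = 233 − 1 = 232 = 2^3 · 29.
Test 112^(232/q) mod 233 for each prime factor q of 232:
112^116 ≡ 1 (mod 233)  [q = 2: ≡ 1 ✗]
112^8 ≡ 19 (mod 233)  [q = 29: ≢ 1 ✓]
112^116 ≡ 1 shows ord(112) | 116, strictly less than φ(233); not a primitive root.

No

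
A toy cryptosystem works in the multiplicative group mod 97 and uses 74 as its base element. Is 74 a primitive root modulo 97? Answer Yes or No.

Yes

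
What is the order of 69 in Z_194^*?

Since 69 ∈ (Z/194Z)^×, its order divides φ(194) = φ(2)·φ(97) = 1·96 = 96 = 2^5 · 3.
Divisors of 96: 1, 2, 3, 4, 6, 8, 12, 16, 24, 32, 48, 96.
Evaluate successive powers at the divisors of 96:
69^1 ≡ 69 (mod 194)
69^2 ≡ 105 (mod 194)
69^3 ≡ 67 (mod 194)
69^4 ≡ 161 (mod 194)
69^6 ≡ 27 (mod 194)
69^8 ≡ 119 (mod 194)
69^12 ≡ 147 (mod 194)
69^16 ≡ 193 (mod 194)
69^24 ≡ 75 (mod 194)
69^32 ≡ 1 (mod 194) ✓
The smallest such exponent is 32, so the order of 69 is 32.

32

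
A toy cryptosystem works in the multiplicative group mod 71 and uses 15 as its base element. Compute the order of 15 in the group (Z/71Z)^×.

35

ord(15) | φ(71) = 71 − 1 = 70 = 2 · 5 · 7.
Divisors of 70: 1, 2, 5, 7, 10, 14, 35, 70.
Evaluate successive powers at the divisors of 70:
15^1 ≡ 15
15^2 ≡ 12
15^5 ≡ 30
15^7 ≡ 5
15^10 ≡ 48
15^14 ≡ 25
15^35 ≡ 1
The smallest such exponent is 35, so the order of 15 is 35.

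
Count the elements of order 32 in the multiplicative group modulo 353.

16

φ(353) = 353 − 1 = 352 = 2^5 · 11.
In a cyclic group of order 352, there are φ(d) elements of order d for each divisor d of 352, and zero for non-divisors.
32 = 2^5 divides 352, and φ(32) = 16.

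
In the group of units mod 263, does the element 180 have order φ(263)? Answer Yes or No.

Yes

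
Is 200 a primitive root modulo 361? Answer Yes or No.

φ(361) = φ(19^2) = 19·(19−1) = 342 = 2 · 3^2 · 19.
Test 200^(342/q) mod 361 for each prime factor q of 342:
200^171 ≡ 360 (mod 361)  [q = 2: ≢ 1 ✓]
200^114 ≡ 68 (mod 361)  [q = 3: ≢ 1 ✓]
200^18 ≡ 267 (mod 361)  [q = 19: ≢ 1 ✓]
None equal 1, so ord_361(200) = 342: 200 is a primitive root.

Yes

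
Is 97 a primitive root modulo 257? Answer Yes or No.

φ(257) = 257 − 1 = 256 = 2^8.
An element g generates (Z/257Z)^× iff g^(256/q) ≢ 1 (mod 257) for each prime q ∈ {2}.
97^128 ≡ 256 (mod 257)  [q = 2: ≢ 1 ✓]
Every test exponent gives a nontrivial residue, hence 97 generates the full group.

Yes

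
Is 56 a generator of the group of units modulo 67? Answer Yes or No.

φ(67) = 67 − 1 = 66 = 2 · 3 · 11.
Test 56^(66/q) mod 67 for each prime factor q of 66:
56^33 ≡ 1 (mod 67)  [q = 2: ≡ 1 ✗]
56^22 ≡ 29 (mod 67)  [q = 3: ≢ 1 ✓]
56^6 ≡ 14 (mod 67)  [q = 11: ≢ 1 ✓]
56^33 ≡ 1 shows ord(56) | 33, strictly less than φ(67); not a primitive root.

No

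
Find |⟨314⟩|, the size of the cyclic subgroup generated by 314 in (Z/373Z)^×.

Since 314 ∈ (Z/373Z)^×, its order divides φ(373) = 373 − 1 = 372 = 2^2 · 3 · 31.
Divisors of 372: 1, 2, 3, 4, 6, 12, 31, 62, 93, 124, 186, 372.
Test each divisor d:
314^1 ≡ 314 (mod 373)
314^2 ≡ 124 (mod 373)
314^3 ≡ 144 (mod 373)
314^4 ≡ 83 (mod 373)
314^6 ≡ 221 (mod 373)
314^12 ≡ 351 (mod 373)
314^31 ≡ 284 (mod 373)
314^62 ≡ 88 (mod 373)
314^93 ≡ 1 (mod 373) ✓
The smallest such exponent is 93, so the order of 314 is 93.

93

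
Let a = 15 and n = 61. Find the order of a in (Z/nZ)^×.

Since 15 ∈ (Z/61Z)^×, its order divides φ(61) = 61 − 1 = 60 = 2^2 · 3 · 5.
Divisors of 60: 1, 2, 3, 4, 5, 6, 10, 12, 15, 20, 30, 60.
Evaluate successive powers at the divisors of 60:
15^1 ≡ 15
15^2 ≡ 42
15^3 ≡ 20
15^4 ≡ 56
15^5 ≡ 47
15^6 ≡ 34
15^10 ≡ 13
15^12 ≡ 58
15^15 ≡ 1
So ord_61(15) = 15.

15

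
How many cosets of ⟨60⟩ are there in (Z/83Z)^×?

1

The order of 60 must divide φ(83) = 83 − 1 = 82 = 2 · 41.
Divisors of 82: 1, 2, 41, 82.
Compute 60^d (mod 83) for the divisors d until we hit 1:
60^1 ≡ 60 (mod 83)
60^2 ≡ 31 (mod 83)
60^41 ≡ 82 (mod 83)
60^82 ≡ 1 (mod 83) ✓
So ord_83(60) = 82, hence |⟨60⟩| = 82.
[(Z/83Z)^× : ⟨60⟩] = 82/82 = 1.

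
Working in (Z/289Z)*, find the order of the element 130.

Since 130 ∈ (Z/289Z)^×, its order divides φ(289) = φ(17^2) = 17·(17−1) = 272 = 2^4 · 17.
Divisors of 272: 1, 2, 4, 8, 16, 17, 34, 68, 136, 272.
Test each divisor d:
130^1 ≡ 130 (mod 289)
130^2 ≡ 138 (mod 289)
130^4 ≡ 259 (mod 289)
130^8 ≡ 33 (mod 289)
130^16 ≡ 222 (mod 289)
130^17 ≡ 249 (mod 289)
130^34 ≡ 155 (mod 289)
130^68 ≡ 38 (mod 289)
130^136 ≡ 288 (mod 289)
130^272 ≡ 1 (mod 289) ✓
The smallest such exponent is 272, so the order of 130 is 272.

272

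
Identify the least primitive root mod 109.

φ(109) = 109 − 1 = 108 = 2^2 · 3^3.
Test candidates g = 2, 3, … against the prime factors q ∈ {2, 3} of φ(109): g is a generator iff g^(108/q) ≢ 1 for every such q.
g = 2: 2^54 ≡ 108; 2^36 ≡ 1 — hits 1, so not a primitive root.
g = 3: 3^54 ≡ 1 — hits 1, so not a primitive root.
g = 4: 4^54 ≡ 1 — hits 1, so not a primitive root.
g = 5: 5^54 ≡ 1 — hits 1, so not a primitive root.
g = 6: 6^54 ≡ 108; 6^36 ≡ 63 — none is 1, so 6 is a primitive root.
Hence the least primitive root of 109 is 6.

6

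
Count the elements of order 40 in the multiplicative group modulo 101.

0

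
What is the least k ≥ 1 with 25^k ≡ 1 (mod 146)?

ord(25) | φ(146) = φ(2)·φ(73) = 1·72 = 72 = 2^3 · 3^2.
Divisors of 72: 1, 2, 3, 4, 6, 8, 9, 12, 18, 24, 36, 72.
Check 25^d mod 146 for each divisor in increasing order:
25^1 ≡ 25
25^2 ≡ 41
25^3 ≡ 3
25^4 ≡ 75
25^6 ≡ 9
25^8 ≡ 77
25^9 ≡ 27
25^12 ≡ 81
25^18 ≡ 145
25^24 ≡ 137
25^36 ≡ 1
Hence ord(25) = 36.

36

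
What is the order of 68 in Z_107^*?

106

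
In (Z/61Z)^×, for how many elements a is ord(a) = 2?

φ(61) = 61 − 1 = 60 = 2^2 · 3 · 5.
(Z/61Z)^× is cyclic (|G| = 60); a cyclic group of order m has exactly φ(d) elements of each order d | m, and none otherwise.
2 | 60, and φ(2) = 2 − 1 = 1.

1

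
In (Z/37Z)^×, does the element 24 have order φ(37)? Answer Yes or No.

φ(37) = 37 − 1 = 36 = 2^2 · 3^2.
Test 24^(36/q) mod 37 for each prime factor q of 36:
24^18 ≡ 36 (mod 37)  [q = 2: ≢ 1 ✓]
24^12 ≡ 10 (mod 37)  [q = 3: ≢ 1 ✓]
All checks pass, so 24 has order 36 and is a primitive root modulo 37.

Yes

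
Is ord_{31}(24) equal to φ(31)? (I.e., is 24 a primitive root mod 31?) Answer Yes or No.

Yes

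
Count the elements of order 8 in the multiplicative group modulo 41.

4

φ(41) = 41 − 1 = 40 = 2^3 · 5.
In a cyclic group of order 40, there are φ(d) elements of order d for each divisor d of 40, and zero for non-divisors.
8 = 2^3 divides 40, and φ(8) = 4.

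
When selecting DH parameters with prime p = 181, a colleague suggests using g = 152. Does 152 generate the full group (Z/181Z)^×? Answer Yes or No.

No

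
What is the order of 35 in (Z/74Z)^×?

36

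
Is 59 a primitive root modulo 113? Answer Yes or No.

φ(113) = 113 − 1 = 112 = 2^4 · 7.
Test 59^(112/q) mod 113 for each prime factor q of 112:
59^56 ≡ 112 (mod 113)  [q = 2: ≢ 1 ✓]
59^16 ≡ 49 (mod 113)  [q = 7: ≢ 1 ✓]
All checks pass, so 59 has order 112 and is a primitive root modulo 113.

Yes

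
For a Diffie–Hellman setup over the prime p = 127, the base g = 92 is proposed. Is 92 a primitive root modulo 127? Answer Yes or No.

φ(127) = 127 − 1 = 126 = 2 · 3^2 · 7.
Test 92^(126/q) mod 127 for each prime factor q of 126:
92^63 ≡ 126 (mod 127)  [q = 2: ≢ 1 ✓]
92^42 ≡ 107 (mod 127)  [q = 3: ≢ 1 ✓]
92^18 ≡ 32 (mod 127)  [q = 7: ≢ 1 ✓]
None equal 1, so ord_127(92) = 126: 92 is a primitive root.

Yes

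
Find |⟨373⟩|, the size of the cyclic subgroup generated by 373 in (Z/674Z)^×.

28

Since 373 ∈ (Z/674Z)^×, its order divides φ(674) = φ(2)·φ(337) = 1·336 = 336 = 2^4 · 3 · 7.
Divisors of 336: 1, 2, 3, 4, 6, 7, 8, 12, 14, 16, 21, 24, 28, 42, 48, 56, 84, 112, 168, 336.
Evaluate successive powers at the divisors of 336:
373^1 ≡ 373 (mod 674)
373^2 ≡ 285 (mod 674)
373^3 ≡ 487 (mod 674)
373^4 ≡ 345 (mod 674)
373^6 ≡ 595 (mod 674)
373^7 ≡ 189 (mod 674)
373^8 ≡ 401 (mod 674)
373^12 ≡ 175 (mod 674)
373^14 ≡ 673 (mod 674)
373^16 ≡ 389 (mod 674)
373^21 ≡ 485 (mod 674)
373^24 ≡ 295 (mod 674)
373^28 ≡ 1 (mod 674) ✓
Therefore the multiplicative order of 373 modulo 674 is 28.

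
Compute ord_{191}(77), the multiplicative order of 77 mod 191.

95

ord(77) | φ(191) = 191 − 1 = 190 = 2 · 5 · 19.
Divisors of 190: 1, 2, 5, 10, 19, 38, 95, 190.
Evaluate successive powers at the divisors of 190:
77^1 ≡ 77 (mod 191)
77^2 ≡ 8 (mod 191)
77^5 ≡ 153 (mod 191)
77^10 ≡ 107 (mod 191)
77^19 ≡ 109 (mod 191)
77^38 ≡ 39 (mod 191)
77^95 ≡ 1 (mod 191) ✓
Hence ord(77) = 95.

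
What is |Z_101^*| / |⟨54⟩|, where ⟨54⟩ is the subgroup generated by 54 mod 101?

4

By Lagrange's theorem, ord_101(54) divides φ(101) = 101 − 1 = 100 = 2^2 · 5^2.
Divisors of 100: 1, 2, 4, 5, 10, 20, 25, 50, 100.
Evaluate successive powers at the divisors of 100:
54^1 ≡ 54 (mod 101)
54^2 ≡ 88 (mod 101)
54^4 ≡ 68 (mod 101)
54^5 ≡ 36 (mod 101)
54^10 ≡ 84 (mod 101)
54^20 ≡ 87 (mod 101)
54^25 ≡ 1 (mod 101) ✓
The order of 54 is 25, so the subgroup it generates has 25 elements.
Index = |(Z/101Z)^×| / |⟨54⟩| = 100 / 25 = 4.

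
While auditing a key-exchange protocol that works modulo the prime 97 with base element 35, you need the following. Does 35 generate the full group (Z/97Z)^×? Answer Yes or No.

No

φ(97) = 97 − 1 = 96 = 2^5 · 3.
An element g generates (Z/97Z)^× iff g^(96/q) ≢ 1 (mod 97) for each prime q ∈ {2, 3}.
35^48 ≡ 1 (mod 97)  [q = 2: ≡ 1 ✗]
35^32 ≡ 61 (mod 97)  [q = 3: ≢ 1 ✓]
35^48 ≡ 1 shows ord(35) | 48, strictly less than φ(97); not a primitive root.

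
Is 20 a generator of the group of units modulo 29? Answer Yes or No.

No

φ(29) = 29 − 1 = 28 = 2^2 · 7.
20 is a primitive root mod 29 iff 20^(φ(29)/q) ≢ 1 for every prime q | φ(29), i.e. q ∈ {2, 7}.
20^14 ≡ 1 (mod 29)  [q = 2: ≡ 1 ✗]
20^4 ≡ 7 (mod 29)  [q = 7: ≢ 1 ✓]
The check at q = 2 fails, so 20 generates a proper subgroup.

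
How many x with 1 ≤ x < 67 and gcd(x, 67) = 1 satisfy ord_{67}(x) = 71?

φ(67) = 67 − 1 = 66 = 2 · 3 · 11.
Since (Z/67Z)^× is cyclic of order 66, the number of elements of order d is φ(d) when d | 66 and 0 otherwise.
Since 71 ∤ 66, the count is 0.

0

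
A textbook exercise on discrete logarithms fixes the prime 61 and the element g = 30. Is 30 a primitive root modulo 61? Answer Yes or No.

Yes

φ(61) = 61 − 1 = 60 = 2^2 · 3 · 5.
It suffices to check that the order of 30 is not a proper divisor of 60: compute 30^(60/q) for q ∈ {2, 3, 5}.
30^30 ≡ 60 (mod 61)  [q = 2: ≢ 1 ✓]
30^20 ≡ 13 (mod 61)  [q = 3: ≢ 1 ✓]
30^12 ≡ 34 (mod 61)  [q = 5: ≢ 1 ✓]
Every test exponent gives a nontrivial residue, hence 30 generates the full group.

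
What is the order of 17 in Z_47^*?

23

By Lagrange's theorem, ord_47(17) divides φ(47) = 47 − 1 = 46 = 2 · 23.
Divisors of 46: 1, 2, 23, 46.
Test each divisor d:
17^1 ≡ 17 (mod 47)
17^2 ≡ 7 (mod 47)
17^23 ≡ 1 (mod 47) ✓
Therefore the multiplicative order of 17 modulo 47 is 23.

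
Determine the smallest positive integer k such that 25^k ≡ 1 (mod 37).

ord(25) | φ(37) = 37 − 1 = 36 = 2^2 · 3^2.
Divisors of 36: 1, 2, 3, 4, 6, 9, 12, 18, 36.
Compute 25^d (mod 37) for the divisors d until we hit 1:
25^1 ≡ 25
25^2 ≡ 33
25^3 ≡ 11
25^4 ≡ 16
25^6 ≡ 10
25^9 ≡ 36
25^12 ≡ 26
25^18 ≡ 1
The smallest such exponent is 18, so the order of 25 is 18.

18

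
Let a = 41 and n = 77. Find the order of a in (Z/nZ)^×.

10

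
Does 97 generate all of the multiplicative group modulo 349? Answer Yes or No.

Yes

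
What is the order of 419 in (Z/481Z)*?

9

Since 419 ∈ (Z/481Z)^×, its order divides φ(481) = φ(13·37) = (13−1)·(37−1) = 12·36 = 432 = 2^4 · 3^3.
Divisors of 432: 1, 2, 3, 4, 6, 8, 9, 12, 16, 18, 24, 27, 36, 48, 54, 72, 108, 144, 216, 432.
Test each divisor d:
419^1 ≡ 419
419^2 ≡ 477
419^3 ≡ 248
419^4 ≡ 16
419^6 ≡ 417
419^8 ≡ 256
419^9 ≡ 1
So ord_481(419) = 9.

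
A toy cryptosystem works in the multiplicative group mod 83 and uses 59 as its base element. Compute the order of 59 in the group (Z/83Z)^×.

41

ord(59) | φ(83) = 83 − 1 = 82 = 2 · 41.
Divisors of 82: 1, 2, 41, 82.
Compute 59^d (mod 83) for the divisors d until we hit 1:
59^1 ≡ 59
59^2 ≡ 78
59^41 ≡ 1
The smallest such exponent is 41, so the order of 59 is 41.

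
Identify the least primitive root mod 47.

5

φ(47) = 47 − 1 = 46 = 2 · 23.
Test candidates g = 2, 3, … against the prime factors q ∈ {2, 23} of φ(47): g is a generator iff g^(46/q) ≢ 1 for every such q.
g = 2: 2^23 ≡ 1 — hits 1, so not a primitive root.
g = 3: 3^23 ≡ 1 — hits 1, so not a primitive root.
g = 4: 4^23 ≡ 1 — hits 1, so not a primitive root.
g = 5: 5^23 ≡ 46; 5^2 ≡ 25 — none is 1, so 5 is a primitive root.
Hence the least primitive root of 47 is 5.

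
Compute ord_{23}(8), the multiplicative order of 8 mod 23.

11

The order of 8 must divide φ(23) = 23 − 1 = 22 = 2 · 11.
Divisors of 22: 1, 2, 11, 22.
Evaluate successive powers at the divisors of 22:
8^1 ≡ 8
8^2 ≡ 18
8^11 ≡ 1
The smallest such exponent is 11, so the order of 8 is 11.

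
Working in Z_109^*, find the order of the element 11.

108

The order of 11 must divide φ(109) = 109 − 1 = 108 = 2^2 · 3^3.
Divisors of 108: 1, 2, 3, 4, 6, 9, 12, 18, 27, 36, 54, 108.
Evaluate successive powers at the divisors of 108:
11^1 ≡ 11 (mod 109)
11^2 ≡ 12 (mod 109)
11^3 ≡ 23 (mod 109)
11^4 ≡ 35 (mod 109)
11^6 ≡ 93 (mod 109)
11^9 ≡ 68 (mod 109)
11^12 ≡ 38 (mod 109)
11^18 ≡ 46 (mod 109)
11^27 ≡ 76 (mod 109)
11^36 ≡ 45 (mod 109)
11^54 ≡ 108 (mod 109)
11^108 ≡ 1 (mod 109) ✓
Therefore the multiplicative order of 11 modulo 109 is 108.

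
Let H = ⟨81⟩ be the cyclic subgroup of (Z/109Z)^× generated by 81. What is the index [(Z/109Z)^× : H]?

4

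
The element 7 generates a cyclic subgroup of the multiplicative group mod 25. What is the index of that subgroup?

5

By Lagrange's theorem, ord_25(7) divides φ(25) = φ(5^2) = 5·(5−1) = 20 = 2^2 · 5.
Divisors of 20: 1, 2, 4, 5, 10, 20.
Test each divisor d:
7^1 ≡ 7
7^2 ≡ 24
7^4 ≡ 1
Thus |⟨7⟩| = ord(7) = 4.
[(Z/25Z)^× : ⟨7⟩] = 20/4 = 5.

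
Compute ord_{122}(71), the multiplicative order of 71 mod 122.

Since 71 ∈ (Z/122Z)^×, its order divides φ(122) = φ(2)·φ(61) = 1·60 = 60 = 2^2 · 3 · 5.
Divisors of 60: 1, 2, 3, 4, 5, 6, 10, 12, 15, 20, 30, 60.
Test each divisor d:
71^1 ≡ 71 (mod 122)
71^2 ≡ 39 (mod 122)
71^3 ≡ 85 (mod 122)
71^4 ≡ 57 (mod 122)
71^5 ≡ 21 (mod 122)
71^6 ≡ 27 (mod 122)
71^10 ≡ 75 (mod 122)
71^12 ≡ 119 (mod 122)
71^15 ≡ 111 (mod 122)
71^20 ≡ 13 (mod 122)
71^30 ≡ 121 (mod 122)
71^60 ≡ 1 (mod 122) ✓
Hence ord(71) = 60.

60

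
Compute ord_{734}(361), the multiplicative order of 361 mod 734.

ord(361) | φ(734) = φ(2)·φ(367) = 1·366 = 366 = 2 · 3 · 61.
Divisors of 366: 1, 2, 3, 6, 61, 122, 183, 366.
Check 361^d mod 734 for each divisor in increasing order:
361^1 ≡ 361 (mod 734)
361^2 ≡ 403 (mod 734)
361^3 ≡ 151 (mod 734)
361^6 ≡ 47 (mod 734)
361^61 ≡ 83 (mod 734)
361^122 ≡ 283 (mod 734)
361^183 ≡ 1 (mod 734) ✓
Therefore the multiplicative order of 361 modulo 734 is 183.

183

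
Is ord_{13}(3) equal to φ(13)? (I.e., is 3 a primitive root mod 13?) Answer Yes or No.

No

φ(13) = 13 − 1 = 12 = 2^2 · 3.
3 is a primitive root mod 13 iff 3^(φ(13)/q) ≢ 1 for every prime q | φ(13), i.e. q ∈ {2, 3}.
3^6 ≡ 1 (mod 13)  [q = 2: ≡ 1 ✗]
3^4 ≡ 3 (mod 13)  [q = 3: ≢ 1 ✓]
3^6 ≡ 1 shows ord(3) | 6, strictly less than φ(13); not a primitive root.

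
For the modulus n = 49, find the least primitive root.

3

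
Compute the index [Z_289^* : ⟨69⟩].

Since 69 ∈ (Z/289Z)^×, its order divides φ(289) = φ(17^2) = 17·(17−1) = 272 = 2^4 · 17.
Divisors of 272: 1, 2, 4, 8, 16, 17, 34, 68, 136, 272.
Test each divisor d:
69^1 ≡ 69
69^2 ≡ 137
69^4 ≡ 273
69^8 ≡ 256
69^16 ≡ 222
69^17 ≡ 1
Thus |⟨69⟩| = ord(69) = 17.
[(Z/289Z)^× : ⟨69⟩] = 272/17 = 16.

16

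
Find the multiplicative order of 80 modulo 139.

Since 80 ∈ (Z/139Z)^×, its order divides φ(139) = 139 − 1 = 138 = 2 · 3 · 23.
Divisors of 138: 1, 2, 3, 6, 23, 46, 69, 138.
Check 80^d mod 139 for each divisor in increasing order:
80^1 ≡ 80 (mod 139)
80^2 ≡ 6 (mod 139)
80^3 ≡ 63 (mod 139)
80^6 ≡ 77 (mod 139)
80^23 ≡ 1 (mod 139) ✓
So ord_139(80) = 23.

23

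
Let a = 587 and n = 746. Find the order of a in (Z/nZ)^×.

Since 587 ∈ (Z/746Z)^×, its order divides φ(746) = φ(2)·φ(373) = 1·372 = 372 = 2^2 · 3 · 31.
Divisors of 372: 1, 2, 3, 4, 6, 12, 31, 62, 93, 124, 186, 372.
Compute 587^d (mod 746) for the divisors d until we hit 1:
587^1 ≡ 587 (mod 746)
587^2 ≡ 663 (mod 746)
587^3 ≡ 515 (mod 746)
587^4 ≡ 175 (mod 746)
587^6 ≡ 395 (mod 746)
587^12 ≡ 111 (mod 746)
587^31 ≡ 173 (mod 746)
587^62 ≡ 89 (mod 746)
587^93 ≡ 477 (mod 746)
587^124 ≡ 461 (mod 746)
587^186 ≡ 745 (mod 746)
587^372 ≡ 1 (mod 746) ✓
The smallest such exponent is 372, so the order of 587 is 372.

372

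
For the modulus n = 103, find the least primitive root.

φ(103) = 103 − 1 = 102 = 2 · 3 · 17.
Test candidates g = 2, 3, … against the prime factors q ∈ {2, 3, 17} of φ(103): g is a generator iff g^(102/q) ≢ 1 for every such q.
g = 2: 2^51 ≡ 1 — hits 1, so not a primitive root.
g = 3: 3^51 ≡ 102; 3^34 ≡ 1 — hits 1, so not a primitive root.
g = 4: 4^51 ≡ 1 — hits 1, so not a primitive root.
g = 5: 5^51 ≡ 102; 5^34 ≡ 56; 5^6 ≡ 72 — none is 1, so 5 is a primitive root.
So 5 is the smallest generator of (Z/103Z)^×.

5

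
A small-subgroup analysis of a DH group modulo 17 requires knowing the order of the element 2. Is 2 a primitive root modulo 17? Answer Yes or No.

φ(17) = 17 − 1 = 16 = 2^4.
Test 2^(16/q) mod 17 for each prime factor q of 16:
2^8 ≡ 1 (mod 17)  [q = 2: ≡ 1 ✗]
The check at q = 2 fails, so 2 generates a proper subgroup.

No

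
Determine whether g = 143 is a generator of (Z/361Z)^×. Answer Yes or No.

φ(361) = φ(19^2) = 19·(19−1) = 342 = 2 · 3^2 · 19.
It suffices to check that the order of 143 is not a proper divisor of 342: compute 143^(342/q) for q ∈ {2, 3, 19}.
143^171 ≡ 360 (mod 361)  [q = 2: ≢ 1 ✓]
143^114 ≡ 68 (mod 361)  [q = 3: ≢ 1 ✓]
143^18 ≡ 20 (mod 361)  [q = 19: ≢ 1 ✓]
All checks pass, so 143 has order 342 and is a primitive root modulo 361.

Yes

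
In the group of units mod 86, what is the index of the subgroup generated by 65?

3

By Lagrange's theorem, ord_86(65) divides φ(86) = φ(2)·φ(43) = 1·42 = 42 = 2 · 3 · 7.
Divisors of 42: 1, 2, 3, 6, 7, 14, 21, 42.
Test each divisor d:
65^1 ≡ 65
65^2 ≡ 11
65^3 ≡ 27
65^6 ≡ 41
65^7 ≡ 85
65^14 ≡ 1
So ord_86(65) = 14, hence |⟨65⟩| = 14.
Index = |(Z/86Z)^×| / |⟨65⟩| = 42 / 14 = 3.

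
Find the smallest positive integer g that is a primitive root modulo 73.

5

φ(73) = 73 − 1 = 72 = 2^3 · 3^2.
g is a primitive root iff g^(72/q) ≢ 1 (mod 73) for each prime q ∈ {2, 3}.
g = 2: 2^36 ≡ 1 — hits 1, so not a primitive root.
g = 3: 3^36 ≡ 1 — hits 1, so not a primitive root.
g = 4: 4^36 ≡ 1 — hits 1, so not a primitive root.
g = 5: 5^36 ≡ 72; 5^24 ≡ 8 — none is 1, so 5 is a primitive root.
So 5 is the smallest generator of (Z/73Z)^×.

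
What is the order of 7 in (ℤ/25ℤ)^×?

4

Since 7 ∈ (Z/25Z)^×, its order divides φ(25) = φ(5^2) = 5·(5−1) = 20 = 2^2 · 5.
Divisors of 20: 1, 2, 4, 5, 10, 20.
Compute 7^d (mod 25) for the divisors d until we hit 1:
7^1 ≡ 7 (mod 25)
7^2 ≡ 24 (mod 25)
7^4 ≡ 1 (mod 25) ✓
So ord_25(7) = 4.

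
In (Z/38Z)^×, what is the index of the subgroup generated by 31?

3

ord(31) | φ(38) = φ(2)·φ(19) = 1·18 = 18 = 2 · 3^2.
Divisors of 18: 1, 2, 3, 6, 9, 18.
Check 31^d mod 38 for each divisor in increasing order:
31^1 ≡ 31 (mod 38)
31^2 ≡ 11 (mod 38)
31^3 ≡ 37 (mod 38)
31^6 ≡ 1 (mod 38) ✓
The order of 31 is 6, so the subgroup it generates has 6 elements.
The index is φ(38) / ord(31) = 18 / 6 = 3.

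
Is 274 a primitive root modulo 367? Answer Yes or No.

φ(367) = 367 − 1 = 366 = 2 · 3 · 61.
It suffices to check that the order of 274 is not a proper divisor of 366: compute 274^(366/q) for q ∈ {2, 3, 61}.
274^183 ≡ 1 (mod 367)  [q = 2: ≡ 1 ✗]
274^122 ≡ 283 (mod 367)  [q = 3: ≢ 1 ✓]
274^6 ≡ 72 (mod 367)  [q = 61: ≢ 1 ✓]
Since 274^183 ≡ 1, the order of 274 divides 183 < 366, so 274 is not a primitive root.

No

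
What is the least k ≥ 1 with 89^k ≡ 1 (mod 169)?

12

ord(89) | φ(169) = φ(13^2) = 13·(13−1) = 156 = 2^2 · 3 · 13.
Divisors of 156: 1, 2, 3, 4, 6, 12, 13, 26, 39, 52, 78, 156.
Check 89^d mod 169 for each divisor in increasing order:
89^1 ≡ 89 (mod 169)
89^2 ≡ 147 (mod 169)
89^3 ≡ 70 (mod 169)
89^4 ≡ 146 (mod 169)
89^6 ≡ 168 (mod 169)
89^12 ≡ 1 (mod 169) ✓
The smallest such exponent is 12, so the order of 89 is 12.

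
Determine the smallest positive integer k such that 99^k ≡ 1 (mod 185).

ord(99) | φ(185) = φ(5·37) = (5−1)·(37−1) = 4·36 = 144 = 2^4 · 3^2.
Divisors of 144: 1, 2, 3, 4, 6, 8, 9, 12, 16, 18, 24, 36, 48, 72, 144.
Compute 99^d (mod 185) for the divisors d until we hit 1:
99^1 ≡ 99 (mod 185)
99^2 ≡ 181 (mod 185)
99^3 ≡ 159 (mod 185)
99^4 ≡ 16 (mod 185)
99^6 ≡ 121 (mod 185)
99^8 ≡ 71 (mod 185)
99^9 ≡ 184 (mod 185)
99^12 ≡ 26 (mod 185)
99^16 ≡ 46 (mod 185)
99^18 ≡ 1 (mod 185) ✓
Hence ord(99) = 18.

18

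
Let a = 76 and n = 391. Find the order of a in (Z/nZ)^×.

88

The order of 76 must divide φ(391) = φ(17·23) = (17−1)·(23−1) = 16·22 = 352 = 2^5 · 11.
Divisors of 352: 1, 2, 4, 8, 11, 16, 22, 32, 44, 88, 176, 352.
Compute 76^d (mod 391) for the divisors d until we hit 1:
76^1 ≡ 76
76^2 ≡ 302
76^4 ≡ 101
76^8 ≡ 35
76^11 ≡ 206
76^16 ≡ 52
76^22 ≡ 208
76^32 ≡ 358
76^44 ≡ 254
76^88 ≡ 1
Therefore the multiplicative order of 76 modulo 391 is 88.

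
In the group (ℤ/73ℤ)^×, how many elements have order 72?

24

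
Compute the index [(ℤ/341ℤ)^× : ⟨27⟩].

30

Since 27 ∈ (Z/341Z)^×, its order divides φ(341) = φ(11·31) = (11−1)·(31−1) = 10·30 = 300 = 2^2 · 3 · 5^2.
Divisors of 300: 1, 2, 3, 4, 5, 6, 10, 12, 15, 20, 25, 30, 50, 60, 75, 100, 150, 300.
Compute 27^d (mod 341) for the divisors d until we hit 1:
27^1 ≡ 27
27^2 ≡ 47
27^3 ≡ 246
27^4 ≡ 163
27^5 ≡ 309
27^6 ≡ 159
27^10 ≡ 1
Thus |⟨27⟩| = ord(27) = 10.
[(Z/341Z)^× : ⟨27⟩] = 300/10 = 30.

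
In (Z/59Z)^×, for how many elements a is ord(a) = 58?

φ(59) = 59 − 1 = 58 = 2 · 29.
(Z/59Z)^× is cyclic (|G| = 58); a cyclic group of order m has exactly φ(d) elements of each order d | m, and none otherwise.
58 = 2 · 29 divides 58, and φ(58) = 28.

28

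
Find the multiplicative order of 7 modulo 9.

3

By Lagrange's theorem, ord_9(7) divides φ(9) = φ(3^2) = 3·(3−1) = 6 = 2 · 3.
Divisors of 6: 1, 2, 3, 6.
Check 7^d mod 9 for each divisor in increasing order:
7^1 ≡ 7 (mod 9)
7^2 ≡ 4 (mod 9)
7^3 ≡ 1 (mod 9) ✓
Hence ord(7) = 3.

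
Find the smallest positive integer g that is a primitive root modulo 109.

6

φ(109) = 109 − 1 = 108 = 2^2 · 3^3.
g is a primitive root iff g^(108/q) ≢ 1 (mod 109) for each prime q ∈ {2, 3}.
g = 2: 2^54 ≡ 108; 2^36 ≡ 1 — hits 1, so not a primitive root.
g = 3: 3^54 ≡ 1 — hits 1, so not a primitive root.
g = 4: 4^54 ≡ 1 — hits 1, so not a primitive root.
g = 5: 5^54 ≡ 1 — hits 1, so not a primitive root.
g = 6: 6^54 ≡ 108; 6^36 ≡ 63 — none is 1, so 6 is a primitive root.
The smallest primitive root modulo 109 is 6.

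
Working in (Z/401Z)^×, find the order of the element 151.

40

By Lagrange's theorem, ord_401(151) divides φ(401) = 401 − 1 = 400 = 2^4 · 5^2.
Divisors of 400: 1, 2, 4, 5, 8, 10, 16, 20, 25, 40, 50, 80, 100, 200, 400.
Test each divisor d:
151^1 ≡ 151 (mod 401)
151^2 ≡ 345 (mod 401)
151^4 ≡ 329 (mod 401)
151^5 ≡ 356 (mod 401)
151^8 ≡ 372 (mod 401)
151^10 ≡ 20 (mod 401)
151^16 ≡ 39 (mod 401)
151^20 ≡ 400 (mod 401)
151^25 ≡ 45 (mod 401)
151^40 ≡ 1 (mod 401) ✓
Hence ord(151) = 40.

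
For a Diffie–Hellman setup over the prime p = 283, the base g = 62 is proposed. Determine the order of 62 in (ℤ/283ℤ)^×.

141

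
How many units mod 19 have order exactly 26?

φ(19) = 19 − 1 = 18 = 2 · 3^2.
In a cyclic group of order 18, there are φ(d) elements of order d for each divisor d of 18, and zero for non-divisors.
Since 26 ∤ 18, the count is 0.

0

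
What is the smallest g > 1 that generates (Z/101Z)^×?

φ(101) = 101 − 1 = 100 = 2^2 · 5^2.
Test candidates g = 2, 3, … against the prime factors q ∈ {2, 5} of φ(101): g is a generator iff g^(100/q) ≢ 1 for every such q.
g = 2: 2^50 ≡ 100; 2^20 ≡ 95 — none is 1, so 2 is a primitive root.
Hence the least primitive root of 101 is 2.

2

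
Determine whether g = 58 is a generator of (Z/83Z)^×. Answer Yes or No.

Yes

φ(83) = 83 − 1 = 82 = 2 · 41.
Test 58^(82/q) mod 83 for each prime factor q of 82:
58^41 ≡ 82 (mod 83)  [q = 2: ≢ 1 ✓]
58^2 ≡ 44 (mod 83)  [q = 41: ≢ 1 ✓]
All checks pass, so 58 has order 82 and is a primitive root modulo 83.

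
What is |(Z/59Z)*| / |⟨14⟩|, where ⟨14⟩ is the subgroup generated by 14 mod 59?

By Lagrange's theorem, ord_59(14) divides φ(59) = 59 − 1 = 58 = 2 · 29.
Divisors of 58: 1, 2, 29, 58.
Evaluate successive powers at the divisors of 58:
14^1 ≡ 14 (mod 59)
14^2 ≡ 19 (mod 59)
14^29 ≡ 58 (mod 59)
14^58 ≡ 1 (mod 59) ✓
Thus |⟨14⟩| = ord(14) = 58.
Index = |(Z/59Z)^×| / |⟨14⟩| = 58 / 58 = 1.

1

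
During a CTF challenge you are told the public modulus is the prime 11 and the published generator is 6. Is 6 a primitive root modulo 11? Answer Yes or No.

φ(11) = 11 − 1 = 10 = 2 · 5.
6 is a primitive root mod 11 iff 6^(φ(11)/q) ≢ 1 for every prime q | φ(11), i.e. q ∈ {2, 5}.
6^5 ≡ 10 (mod 11)  [q = 2: ≢ 1 ✓]
6^2 ≡ 3 (mod 11)  [q = 5: ≢ 1 ✓]
Every test exponent gives a nontrivial residue, hence 6 generates the full group.

Yes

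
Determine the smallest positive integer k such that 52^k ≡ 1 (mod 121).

The order of 52 must divide φ(121) = φ(11^2) = 11·(11−1) = 110 = 2 · 5 · 11.
Divisors of 110: 1, 2, 5, 10, 11, 22, 55, 110.
Compute 52^d (mod 121) for the divisors d until we hit 1:
52^1 ≡ 52 (mod 121)
52^2 ≡ 42 (mod 121)
52^5 ≡ 10 (mod 121)
52^10 ≡ 100 (mod 121)
52^11 ≡ 118 (mod 121)
52^22 ≡ 9 (mod 121)
52^55 ≡ 120 (mod 121)
52^110 ≡ 1 (mod 121) ✓
Hence ord(52) = 110.

110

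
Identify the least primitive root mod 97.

5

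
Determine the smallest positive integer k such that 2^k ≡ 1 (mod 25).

Since 2 ∈ (Z/25Z)^×, its order divides φ(25) = φ(5^2) = 5·(5−1) = 20 = 2^2 · 5.
Divisors of 20: 1, 2, 4, 5, 10, 20.
Evaluate successive powers at the divisors of 20:
2^1 ≡ 2
2^2 ≡ 4
2^4 ≡ 16
2^5 ≡ 7
2^10 ≡ 24
2^20 ≡ 1
Hence ord(2) = 20.

20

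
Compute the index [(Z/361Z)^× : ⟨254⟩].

ord(254) | φ(361) = φ(19^2) = 19·(19−1) = 342 = 2 · 3^2 · 19.
Divisors of 342: 1, 2, 3, 6, 9, 18, 19, 38, 57, 114, 171, 342.
Check 254^d mod 361 for each divisor in increasing order:
254^1 ≡ 254 (mod 361)
254^2 ≡ 258 (mod 361)
254^3 ≡ 191 (mod 361)
254^6 ≡ 20 (mod 361)
254^9 ≡ 210 (mod 361)
254^18 ≡ 58 (mod 361)
254^19 ≡ 292 (mod 361)
254^38 ≡ 68 (mod 361)
254^57 ≡ 1 (mod 361) ✓
Thus |⟨254⟩| = ord(254) = 57.
Index = |(Z/361Z)^×| / |⟨254⟩| = 342 / 57 = 6.

6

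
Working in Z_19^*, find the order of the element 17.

ord(17) | φ(19) = 19 − 1 = 18 = 2 · 3^2.
Divisors of 18: 1, 2, 3, 6, 9, 18.
Evaluate successive powers at the divisors of 18:
17^1 ≡ 17 (mod 19)
17^2 ≡ 4 (mod 19)
17^3 ≡ 11 (mod 19)
17^6 ≡ 7 (mod 19)
17^9 ≡ 1 (mod 19) ✓
The smallest such exponent is 9, so the order of 17 is 9.

9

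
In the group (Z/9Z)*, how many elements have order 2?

1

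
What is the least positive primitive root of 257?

3

φ(257) = 257 − 1 = 256 = 2^8.
g is a primitive root iff g^(256/q) ≢ 1 (mod 257) for each prime q ∈ {2}.
g = 2: 2^128 ≡ 1 — hits 1, so not a primitive root.
g = 3: 3^128 ≡ 256 — none is 1, so 3 is a primitive root.
Hence the least primitive root of 257 is 3.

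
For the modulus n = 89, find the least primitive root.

φ(89) = 89 − 1 = 88 = 2^3 · 11.
g is a primitive root iff g^(88/q) ≢ 1 (mod 89) for each prime q ∈ {2, 11}.
g = 2: 2^44 ≡ 1 — hits 1, so not a primitive root.
g = 3: 3^44 ≡ 88; 3^8 ≡ 64 — none is 1, so 3 is a primitive root.
Hence the least primitive root of 89 is 3.

3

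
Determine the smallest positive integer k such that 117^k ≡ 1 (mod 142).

10

ord(117) | φ(142) = φ(2)·φ(71) = 1·70 = 70 = 2 · 5 · 7.
Divisors of 70: 1, 2, 5, 7, 10, 14, 35, 70.
Check 117^d mod 142 for each divisor in increasing order:
117^1 ≡ 117 (mod 142)
117^2 ≡ 57 (mod 142)
117^5 ≡ 141 (mod 142)
117^7 ≡ 85 (mod 142)
117^10 ≡ 1 (mod 142) ✓
Therefore the multiplicative order of 117 modulo 142 is 10.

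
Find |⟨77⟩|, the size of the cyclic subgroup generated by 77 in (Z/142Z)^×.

35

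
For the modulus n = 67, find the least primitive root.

φ(67) = 67 − 1 = 66 = 2 · 3 · 11.
Test candidates g = 2, 3, … against the prime factors q ∈ {2, 3, 11} of φ(67): g is a generator iff g^(66/q) ≢ 1 for every such q.
g = 2: 2^33 ≡ 66; 2^22 ≡ 37; 2^6 ≡ 64 — none is 1, so 2 is a primitive root.
Hence the least primitive root of 67 is 2.

2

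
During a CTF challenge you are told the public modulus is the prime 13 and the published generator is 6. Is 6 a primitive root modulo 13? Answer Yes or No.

φ(13) = 13 − 1 = 12 = 2^2 · 3.
An element g generates (Z/13Z)^× iff g^(12/q) ≢ 1 (mod 13) for each prime q ∈ {2, 3}.
6^6 ≡ 12 (mod 13)  [q = 2: ≢ 1 ✓]
6^4 ≡ 9 (mod 13)  [q = 3: ≢ 1 ✓]
Every test exponent gives a nontrivial residue, hence 6 generates the full group.

Yes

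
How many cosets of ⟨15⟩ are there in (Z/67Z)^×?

6

Since 15 ∈ (Z/67Z)^×, its order divides φ(67) = 67 − 1 = 66 = 2 · 3 · 11.
Divisors of 66: 1, 2, 3, 6, 11, 22, 33, 66.
Evaluate successive powers at the divisors of 66:
15^1 ≡ 15
15^2 ≡ 24
15^3 ≡ 25
15^6 ≡ 22
15^11 ≡ 1
The order of 15 is 11, so the subgroup it generates has 11 elements.
Index = |(Z/67Z)^×| / |⟨15⟩| = 66 / 11 = 6.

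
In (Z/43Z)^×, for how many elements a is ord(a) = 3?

2

φ(43) = 43 − 1 = 42 = 2 · 3 · 7.
Since (Z/43Z)^× is cyclic of order 42, the number of elements of order d is φ(d) when d | 42 and 0 otherwise.
3 | 42, and φ(3) = 3 − 1 = 2.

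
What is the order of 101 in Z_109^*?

12

Since 101 ∈ (Z/109Z)^×, its order divides φ(109) = 109 − 1 = 108 = 2^2 · 3^3.
Divisors of 108: 1, 2, 3, 4, 6, 9, 12, 18, 27, 36, 54, 108.
Evaluate successive powers at the divisors of 108:
101^1 ≡ 101 (mod 109)
101^2 ≡ 64 (mod 109)
101^3 ≡ 33 (mod 109)
101^4 ≡ 63 (mod 109)
101^6 ≡ 108 (mod 109)
101^9 ≡ 76 (mod 109)
101^12 ≡ 1 (mod 109) ✓
Hence ord(101) = 12.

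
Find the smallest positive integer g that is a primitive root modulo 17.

3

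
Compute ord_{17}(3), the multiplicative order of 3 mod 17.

16

Since 3 ∈ (Z/17Z)^×, its order divides φ(17) = 17 − 1 = 16 = 2^4.
Divisors of 16: 1, 2, 4, 8, 16.
Evaluate successive powers at the divisors of 16:
3^1 ≡ 3 (mod 17)
3^2 ≡ 9 (mod 17)
3^4 ≡ 13 (mod 17)
3^8 ≡ 16 (mod 17)
3^16 ≡ 1 (mod 17) ✓
So ord_17(3) = 16.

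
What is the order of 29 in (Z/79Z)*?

78

By Lagrange's theorem, ord_79(29) divides φ(79) = 79 − 1 = 78 = 2 · 3 · 13.
Divisors of 78: 1, 2, 3, 6, 13, 26, 39, 78.
Check 29^d mod 79 for each divisor in increasing order:
29^1 ≡ 29 (mod 79)
29^2 ≡ 51 (mod 79)
29^3 ≡ 57 (mod 79)
29^6 ≡ 10 (mod 79)
29^13 ≡ 56 (mod 79)
29^26 ≡ 55 (mod 79)
29^39 ≡ 78 (mod 79)
29^78 ≡ 1 (mod 79) ✓
So ord_79(29) = 78.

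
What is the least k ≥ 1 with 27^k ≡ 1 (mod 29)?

28

ord(27) | φ(29) = 29 − 1 = 28 = 2^2 · 7.
Divisors of 28: 1, 2, 4, 7, 14, 28.
Check 27^d mod 29 for each divisor in increasing order:
27^1 ≡ 27 (mod 29)
27^2 ≡ 4 (mod 29)
27^4 ≡ 16 (mod 29)
27^7 ≡ 17 (mod 29)
27^14 ≡ 28 (mod 29)
27^28 ≡ 1 (mod 29) ✓
Therefore the multiplicative order of 27 modulo 29 is 28.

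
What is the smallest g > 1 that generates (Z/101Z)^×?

φ(101) = 101 − 1 = 100 = 2^2 · 5^2.
g is a primitive root iff g^(100/q) ≢ 1 (mod 101) for each prime q ∈ {2, 5}.
g = 2: 2^50 ≡ 100; 2^20 ≡ 95 — none is 1, so 2 is a primitive root.
The smallest primitive root modulo 101 is 2.

2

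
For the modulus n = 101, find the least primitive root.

φ(101) = 101 − 1 = 100 = 2^2 · 5^2.
Test candidates g = 2, 3, … against the prime factors q ∈ {2, 5} of φ(101): g is a generator iff g^(100/q) ≢ 1 for every such q.
g = 2: 2^50 ≡ 100; 2^20 ≡ 95 — none is 1, so 2 is a primitive root.
Hence the least primitive root of 101 is 2.

2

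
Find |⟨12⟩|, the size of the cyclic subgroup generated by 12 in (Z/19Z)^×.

6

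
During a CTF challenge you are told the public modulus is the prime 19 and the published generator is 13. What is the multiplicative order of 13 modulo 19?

18

ord(13) | φ(19) = 19 − 1 = 18 = 2 · 3^2.
Divisors of 18: 1, 2, 3, 6, 9, 18.
Compute 13^d (mod 19) for the divisors d until we hit 1:
13^1 ≡ 13
13^2 ≡ 17
13^3 ≡ 12
13^6 ≡ 11
13^9 ≡ 18
13^18 ≡ 1
Hence ord(13) = 18.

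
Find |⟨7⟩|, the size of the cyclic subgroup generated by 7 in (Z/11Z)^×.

ord(7) | φ(11) = 11 − 1 = 10 = 2 · 5.
Divisors of 10: 1, 2, 5, 10.
Evaluate successive powers at the divisors of 10:
7^1 ≡ 7 (mod 11)
7^2 ≡ 5 (mod 11)
7^5 ≡ 10 (mod 11)
7^10 ≡ 1 (mod 11) ✓
So ord_11(7) = 10.

10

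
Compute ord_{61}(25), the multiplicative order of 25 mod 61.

The order of 25 must divide φ(61) = 61 − 1 = 60 = 2^2 · 3 · 5.
Divisors of 60: 1, 2, 3, 4, 5, 6, 10, 12, 15, 20, 30, 60.
Check 25^d mod 61 for each divisor in increasing order:
25^1 ≡ 25 (mod 61)
25^2 ≡ 15 (mod 61)
25^3 ≡ 9 (mod 61)
25^4 ≡ 42 (mod 61)
25^5 ≡ 13 (mod 61)
25^6 ≡ 20 (mod 61)
25^10 ≡ 47 (mod 61)
25^12 ≡ 34 (mod 61)
25^15 ≡ 1 (mod 61) ✓
The smallest such exponent is 15, so the order of 25 is 15.

15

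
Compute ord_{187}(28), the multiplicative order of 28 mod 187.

80

The order of 28 must divide φ(187) = φ(11·17) = (11−1)·(17−1) = 10·16 = 160 = 2^5 · 5.
Divisors of 160: 1, 2, 4, 5, 8, 10, 16, 20, 32, 40, 80, 160.
Test each divisor d:
28^1 ≡ 28 (mod 187)
28^2 ≡ 36 (mod 187)
28^4 ≡ 174 (mod 187)
28^5 ≡ 10 (mod 187)
28^8 ≡ 169 (mod 187)
28^10 ≡ 100 (mod 187)
28^16 ≡ 137 (mod 187)
28^20 ≡ 89 (mod 187)
28^32 ≡ 69 (mod 187)
28^40 ≡ 67 (mod 187)
28^80 ≡ 1 (mod 187) ✓
The smallest such exponent is 80, so the order of 28 is 80.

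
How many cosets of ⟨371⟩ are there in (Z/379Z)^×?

ord(371) | φ(379) = 379 − 1 = 378 = 2 · 3^3 · 7.
Divisors of 378: 1, 2, 3, 6, 7, 9, 14, 18, 21, 27, 42, 54, 63, 126, 189, 378.
Test each divisor d:
371^1 ≡ 371 (mod 379)
371^2 ≡ 64 (mod 379)
371^3 ≡ 246 (mod 379)
371^6 ≡ 255 (mod 379)
371^7 ≡ 234 (mod 379)
371^9 ≡ 195 (mod 379)
371^14 ≡ 180 (mod 379)
371^18 ≡ 125 (mod 379)
371^21 ≡ 51 (mod 379)
371^27 ≡ 119 (mod 379)
371^42 ≡ 327 (mod 379)
371^54 ≡ 138 (mod 379)
371^63 ≡ 1 (mod 379) ✓
So ord_379(371) = 63, hence |⟨371⟩| = 63.
Index = |(Z/379Z)^×| / |⟨371⟩| = 378 / 63 = 6.

6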